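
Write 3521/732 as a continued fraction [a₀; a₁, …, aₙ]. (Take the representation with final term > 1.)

3521 = 4*732 + 593
732 = 1*593 + 139
593 = 4*139 + 37
139 = 3*37 + 28
37 = 1*28 + 9
28 = 3*9 + 1
9 = 9*1 + 0  (stop)
So 3521/732 = [4; 1, 4, 3, 1, 3, 9].

[4; 1, 4, 3, 1, 3, 9]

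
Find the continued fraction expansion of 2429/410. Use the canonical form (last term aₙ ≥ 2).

[5; 1, 12, 4, 2, 3]

2429 = 5·410 + 379
410 = 1·379 + 31
379 = 12·31 + 7
31 = 4·7 + 3
7 = 2·3 + 1
3 = 3·1 + 0  (stop)
So 2429/410 = [5; 1, 12, 4, 2, 3].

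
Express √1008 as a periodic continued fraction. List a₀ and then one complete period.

a₀ = ⌊√1008⌋ = 31.

[31; 1, 2, 1, 62]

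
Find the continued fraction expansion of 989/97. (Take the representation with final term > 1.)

989 = 10*97 + 19
97 = 5*19 + 2
19 = 9*2 + 1
2 = 2*1 + 0  (stop)
So 989/97 = [10; 5, 9, 2].

[10; 5, 9, 2]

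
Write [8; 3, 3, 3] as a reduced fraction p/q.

Using pₖ = aₖpₖ₋₁ + pₖ₋₂ and qₖ = aₖqₖ₋₁ + qₖ₋₂:
  k=0: a=8, p=8, q=1
  k=1: a=3, p=25, q=3
  k=2: a=3, p=83, q=10
  k=3: a=3, p=274, q=33

274/33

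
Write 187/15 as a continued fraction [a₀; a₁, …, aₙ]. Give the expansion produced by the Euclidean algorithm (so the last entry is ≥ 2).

187 = 12·15 + 7
15 = 2·7 + 1
7 = 7·1 + 0  (stop)
So 187/15 = [12; 2, 7].

[12; 2, 7]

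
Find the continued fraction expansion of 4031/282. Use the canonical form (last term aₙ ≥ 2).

4031 = 14*282 + 83
282 = 3*83 + 33
83 = 2*33 + 17
33 = 1*17 + 16
17 = 1*16 + 1
16 = 16*1 + 0  (stop)
So 4031/282 = [14; 3, 2, 1, 1, 16].

[14; 3, 2, 1, 1, 16]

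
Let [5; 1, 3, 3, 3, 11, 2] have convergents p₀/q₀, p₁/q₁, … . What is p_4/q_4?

248/43

Using pₖ = aₖpₖ₋₁ + pₖ₋₂, qₖ = aₖqₖ₋₁ + qₖ₋₂ (with p₋₁=1, p₋₂=0, q₋₁=0, q₋₂=1):
  k=0: a=5, p=5, q=1
  k=1: a=1, p=6, q=1
  k=2: a=3, p=23, q=4
  k=3: a=3, p=75, q=13
  k=4: a=3, p=248, q=43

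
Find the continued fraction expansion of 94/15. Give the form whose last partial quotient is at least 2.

[6; 3, 1, 3]

94 = 6*15 + 4
15 = 3*4 + 3
4 = 1*3 + 1
3 = 3*1 + 0  (stop)
So 94/15 = [6; 3, 1, 3].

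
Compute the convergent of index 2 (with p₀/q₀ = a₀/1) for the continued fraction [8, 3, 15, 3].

383/46

Using pₖ = aₖpₖ₋₁ + pₖ₋₂, qₖ = aₖqₖ₋₁ + qₖ₋₂ (with p₋₁=1, p₋₂=0, q₋₁=0, q₋₂=1):
  k=0: a=8, p=8, q=1
  k=1: a=3, p=25, q=3
  k=2: a=15, p=383, q=46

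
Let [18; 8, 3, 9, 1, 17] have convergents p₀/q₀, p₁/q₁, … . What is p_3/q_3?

Using pₖ = aₖpₖ₋₁ + pₖ₋₂, qₖ = aₖqₖ₋₁ + qₖ₋₂ (with p₋₁=1, p₋₂=0, q₋₁=0, q₋₂=1):
  k=0: a=18, p=18, q=1
  k=1: a=8, p=145, q=8
  k=2: a=3, p=453, q=25
  k=3: a=9, p=4222, q=233

4222/233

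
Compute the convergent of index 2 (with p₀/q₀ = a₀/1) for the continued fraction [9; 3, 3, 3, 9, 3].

Using pₖ = aₖpₖ₋₁ + pₖ₋₂, qₖ = aₖqₖ₋₁ + qₖ₋₂ (with p₋₁=1, p₋₂=0, q₋₁=0, q₋₂=1):
  k=0: a=9, p=9, q=1
  k=1: a=3, p=28, q=3
  k=2: a=3, p=93, q=10

93/10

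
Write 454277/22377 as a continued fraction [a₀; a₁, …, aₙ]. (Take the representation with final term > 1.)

[20; 3, 3, 9, 15, 1, 14]

454277 = 20*22377 + 6737
22377 = 3*6737 + 2166
6737 = 3*2166 + 239
2166 = 9*239 + 15
239 = 15*15 + 14
15 = 1*14 + 1
14 = 14*1 + 0  (stop)
So 454277/22377 = [20; 3, 3, 9, 15, 1, 14].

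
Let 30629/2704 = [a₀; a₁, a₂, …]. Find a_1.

3

30629 = 11·2704 + 885   →  a_0 = 11
2704 = 3·885 + 49   →  a_1 = 3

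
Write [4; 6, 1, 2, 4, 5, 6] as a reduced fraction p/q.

Using pₖ = aₖpₖ₋₁ + pₖ₋₂ and qₖ = aₖqₖ₋₁ + qₖ₋₂:
  k=0: a=4, p=4, q=1
  k=1: a=6, p=25, q=6
  k=2: a=1, p=29, q=7
  k=3: a=2, p=83, q=20
  k=4: a=4, p=361, q=87
  k=5: a=5, p=1888, q=455
  k=6: a=6, p=11689, q=2817

11689/2817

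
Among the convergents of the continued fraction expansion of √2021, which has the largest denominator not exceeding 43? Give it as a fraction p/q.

989/22

√2021 = [44; 1, 21, 2, 21, 1, 88, …] (period length 6).
Convergents:
  p_0/q_0 = 44/1
  p_1/q_1 = 45/1
  p_2/q_2 = 989/22
  p_3/q_3 = 2023/45
q_2 = 22 ≤ 43 < 45 = q_3, so the answer is 989/22.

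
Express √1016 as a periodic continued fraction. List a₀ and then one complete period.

[31; 1, 6, 1, 62]

a₀ = ⌊√1016⌋ = 31.
With m₀=0, d₀=1 and mₖ₊₁ = dₖaₖ − mₖ, dₖ₊₁ = (n − mₖ₊₁²)/dₖ, aₖ₊₁ = ⌊(a₀+mₖ₊₁)/dₖ₊₁⌋:
  k=1: m=31, d=55, a=1
  k=2: m=24, d=8, a=6
  k=3: m=24, d=55, a=1
  k=4: m=31, d=1, a=62
d=1 and a=2a₀=62 at k=4, so the next step gives (m, d) = (31, 55) again — its k=1 value — and the period has length 4.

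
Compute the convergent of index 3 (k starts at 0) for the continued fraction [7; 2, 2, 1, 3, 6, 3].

Using pₖ = aₖpₖ₋₁ + pₖ₋₂, qₖ = aₖqₖ₋₁ + qₖ₋₂ (with p₋₁=1, p₋₂=0, q₋₁=0, q₋₂=1):
  k=0: a=7, p=7, q=1
  k=1: a=2, p=15, q=2
  k=2: a=2, p=37, q=5
  k=3: a=1, p=52, q=7

52/7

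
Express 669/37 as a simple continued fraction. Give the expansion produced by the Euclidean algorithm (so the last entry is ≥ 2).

669 = 18×37 + 3
37 = 12×3 + 1
3 = 3×1 + 0  (stop)
So 669/37 = [18; 12, 3].

[18; 12, 3]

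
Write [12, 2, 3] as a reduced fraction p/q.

87/7

Using pₖ = aₖpₖ₋₁ + pₖ₋₂ and qₖ = aₖqₖ₋₁ + qₖ₋₂:
  k=0: a=12, p=12, q=1
  k=1: a=2, p=25, q=2
  k=2: a=3, p=87, q=7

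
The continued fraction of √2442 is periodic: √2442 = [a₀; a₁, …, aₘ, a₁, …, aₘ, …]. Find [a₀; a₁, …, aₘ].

a₀ = ⌊√2442⌋ = 49.
With m₀=0, d₀=1 and mₖ₊₁ = dₖaₖ − mₖ, dₖ₊₁ = (n − mₖ₊₁²)/dₖ, aₖ₊₁ = ⌊(a₀+mₖ₊₁)/dₖ₊₁⌋:
  k=1: m=49, d=41, a=2
  k=2: m=33, d=33, a=2
  k=3: m=33, d=41, a=2
  k=4: m=49, d=1, a=98
d=1 and a=2a₀=98 at k=4, so the next step gives (m, d) = (49, 41) again — its k=1 value — and the period has length 4.

[49; 2, 2, 2, 98]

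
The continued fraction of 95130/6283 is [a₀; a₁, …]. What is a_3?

95130 = 15·6283 + 885   →  a_0 = 15
6283 = 7·885 + 88   →  a_1 = 7
885 = 10·88 + 5   →  a_2 = 10
88 = 17·5 + 3   →  a_3 = 17

17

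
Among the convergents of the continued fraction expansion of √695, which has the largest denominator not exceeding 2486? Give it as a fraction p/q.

33639/1276

√695 = [26; 2, 1, 3, 10, 3, 1, 2, 52, …] (period length 8).
Convergents:
  p_0/q_0 = 26/1
  p_1/q_1 = 53/2
  p_2/q_2 = 79/3
  p_3/q_3 = 290/11
  p_4/q_4 = 2979/113
  p_5/q_5 = 9227/350
  p_6/q_6 = 12206/463
  p_7/q_7 = 33639/1276
  p_8/q_8 = 1761434/66815
q_7 = 1276 ≤ 2486 < 66815 = q_8, so the answer is 33639/1276.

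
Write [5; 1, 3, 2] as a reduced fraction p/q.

52/9

Using pₖ = aₖpₖ₋₁ + pₖ₋₂ and qₖ = aₖqₖ₋₁ + qₖ₋₂:
  k=0: a=5, p=5, q=1
  k=1: a=1, p=6, q=1
  k=2: a=3, p=23, q=4
  k=3: a=2, p=52, q=9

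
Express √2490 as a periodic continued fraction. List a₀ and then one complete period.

a₀ = ⌊√2490⌋ = 49.
With m₀=0, d₀=1 and mₖ₊₁ = dₖaₖ − mₖ, dₖ₊₁ = (n − mₖ₊₁²)/dₖ, aₖ₊₁ = ⌊(a₀+mₖ₊₁)/dₖ₊₁⌋:
  k=1: m=49, d=89, a=1
  k=2: m=40, d=10, a=8
  k=3: m=40, d=89, a=1
  k=4: m=49, d=1, a=98
d=1 and a=2a₀=98 at k=4, so the next step gives (m, d) = (49, 89) again — its k=1 value — and the period has length 4.

[49; 1, 8, 1, 98]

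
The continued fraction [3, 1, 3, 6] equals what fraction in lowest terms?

Fold from the inside: start with 6/1.
  3 + 1/6 = 19/6
  1 + 6/19 = 25/19
  3 + 19/25 = 94/25

94/25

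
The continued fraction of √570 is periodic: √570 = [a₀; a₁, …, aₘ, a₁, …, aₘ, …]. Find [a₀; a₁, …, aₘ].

[23; 1, 6, 1, 46]

a₀ = ⌊√570⌋ = 23.
With m₀=0, d₀=1 and mₖ₊₁ = dₖaₖ − mₖ, dₖ₊₁ = (n − mₖ₊₁²)/dₖ, aₖ₊₁ = ⌊(a₀+mₖ₊₁)/dₖ₊₁⌋:
  k=1: m=23, d=41, a=1
  k=2: m=18, d=6, a=6
  k=3: m=18, d=41, a=1
  k=4: m=23, d=1, a=46
d=1 and a=2a₀=46 at k=4, so the next step gives (m, d) = (23, 41) again — its k=1 value — and the period has length 4.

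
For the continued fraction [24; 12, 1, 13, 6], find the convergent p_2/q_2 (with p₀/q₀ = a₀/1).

Using pₖ = aₖpₖ₋₁ + pₖ₋₂, qₖ = aₖqₖ₋₁ + qₖ₋₂ (with p₋₁=1, p₋₂=0, q₋₁=0, q₋₂=1):
  k=0: a=24, p=24, q=1
  k=1: a=12, p=289, q=12
  k=2: a=1, p=313, q=13

313/13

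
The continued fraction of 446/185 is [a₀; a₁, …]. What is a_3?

446 = 2·185 + 76   →  a_0 = 2
185 = 2·76 + 33   →  a_1 = 2
76 = 2·33 + 10   →  a_2 = 2
33 = 3·10 + 3   →  a_3 = 3

3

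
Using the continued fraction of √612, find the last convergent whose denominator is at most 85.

√612 = [24; 1, 2, 1, 4, 1, 2, 1, 48, …] (period length 8).
Convergents:
  p_0/q_0 = 24/1
  p_1/q_1 = 25/1
  p_2/q_2 = 74/3
  p_3/q_3 = 99/4
  p_4/q_4 = 470/19
  p_5/q_5 = 569/23
  p_6/q_6 = 1608/65
  p_7/q_7 = 2177/88
q_6 = 65 ≤ 85 < 88 = q_7, so the answer is 1608/65.

1608/65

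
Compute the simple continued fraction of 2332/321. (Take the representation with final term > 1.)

[7; 3, 1, 3, 2, 9]

2332 = 7*321 + 85
321 = 3*85 + 66
85 = 1*66 + 19
66 = 3*19 + 9
19 = 2*9 + 1
9 = 9*1 + 0  (stop)
So 2332/321 = [7; 3, 1, 3, 2, 9].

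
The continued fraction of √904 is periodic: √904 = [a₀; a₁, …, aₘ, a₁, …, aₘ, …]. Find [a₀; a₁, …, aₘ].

a₀ = ⌊√904⌋ = 30.
With m₀=0, d₀=1 and mₖ₊₁ = dₖaₖ − mₖ, dₖ₊₁ = (n − mₖ₊₁²)/dₖ, aₖ₊₁ = ⌊(a₀+mₖ₊₁)/dₖ₊₁⌋:
  k=1: m=30, d=4, a=15
  k=2: m=30, d=1, a=60
d=1 and a=2a₀=60 at k=2, so the next step gives (m, d) = (30, 4) again — its k=1 value — and the period has length 2.

[30; 15, 60]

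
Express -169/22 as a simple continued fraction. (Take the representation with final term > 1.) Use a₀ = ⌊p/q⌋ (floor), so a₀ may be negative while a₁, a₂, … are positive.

-169 = -8*22 + 7
22 = 3*7 + 1
7 = 7*1 + 0  (stop)
So -169/22 = [-8; 3, 7].

[-8; 3, 7]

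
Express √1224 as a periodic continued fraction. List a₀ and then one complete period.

[34; 1, 68]

a₀ = ⌊√1224⌋ = 34.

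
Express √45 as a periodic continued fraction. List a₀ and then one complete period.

a₀ = ⌊√45⌋ = 6.
With m₀=0, d₀=1 and mₖ₊₁ = dₖaₖ − mₖ, dₖ₊₁ = (n − mₖ₊₁²)/dₖ, aₖ₊₁ = ⌊(a₀+mₖ₊₁)/dₖ₊₁⌋:
  k=1: m=6, d=9, a=1
  k=2: m=3, d=4, a=2
  k=3: m=5, d=5, a=2
  k=4: m=5, d=4, a=2
  k=5: m=3, d=9, a=1
  k=6: m=6, d=1, a=12
d=1 and a=2a₀=12 at k=6, so the next step gives (m, d) = (6, 9) again — its k=1 value — and the period has length 6.

[6; 1, 2, 2, 2, 1, 12]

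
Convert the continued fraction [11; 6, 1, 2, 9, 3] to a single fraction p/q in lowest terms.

Using pₖ = aₖpₖ₋₁ + pₖ₋₂ and qₖ = aₖqₖ₋₁ + qₖ₋₂:
  k=0: a=11, p=11, q=1
  k=1: a=6, p=67, q=6
  k=2: a=1, p=78, q=7
  k=3: a=2, p=223, q=20
  k=4: a=9, p=2085, q=187
  k=5: a=3, p=6478, q=581

6478/581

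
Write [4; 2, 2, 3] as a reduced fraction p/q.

75/17

Using pₖ = aₖpₖ₋₁ + pₖ₋₂ and qₖ = aₖqₖ₋₁ + qₖ₋₂:
  k=0: a=4, p=4, q=1
  k=1: a=2, p=9, q=2
  k=2: a=2, p=22, q=5
  k=3: a=3, p=75, q=17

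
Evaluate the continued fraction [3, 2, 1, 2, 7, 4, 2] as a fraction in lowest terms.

1845/547

Using pₖ = aₖpₖ₋₁ + pₖ₋₂ and qₖ = aₖqₖ₋₁ + qₖ₋₂:
  k=0: a=3, p=3, q=1
  k=1: a=2, p=7, q=2
  k=2: a=1, p=10, q=3
  k=3: a=2, p=27, q=8
  k=4: a=7, p=199, q=59
  k=5: a=4, p=823, q=244
  k=6: a=2, p=1845, q=547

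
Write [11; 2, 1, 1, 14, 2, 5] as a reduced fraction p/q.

9437/828

Fold from the inside: start with 5/1.
  2 + 1/5 = 11/5
  14 + 5/11 = 159/11
  1 + 11/159 = 170/159
  1 + 159/170 = 329/170
  2 + 170/329 = 828/329
  11 + 329/828 = 9437/828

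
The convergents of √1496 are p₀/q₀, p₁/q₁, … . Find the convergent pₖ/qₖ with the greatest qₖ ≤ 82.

2282/59

√1496 = [38; 1, 2, 9, 2, 1, 76, …] (period length 6).
Convergents:
  p_0/q_0 = 38/1
  p_1/q_1 = 39/1
  p_2/q_2 = 116/3
  p_3/q_3 = 1083/28
  p_4/q_4 = 2282/59
  p_5/q_5 = 3365/87
q_4 = 59 ≤ 82 < 87 = q_5, so the answer is 2282/59.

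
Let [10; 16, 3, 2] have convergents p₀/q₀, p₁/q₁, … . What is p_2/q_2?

493/49

Using pₖ = aₖpₖ₋₁ + pₖ₋₂, qₖ = aₖqₖ₋₁ + qₖ₋₂ (with p₋₁=1, p₋₂=0, q₋₁=0, q₋₂=1):
  k=0: a=10, p=10, q=1
  k=1: a=16, p=161, q=16
  k=2: a=3, p=493, q=49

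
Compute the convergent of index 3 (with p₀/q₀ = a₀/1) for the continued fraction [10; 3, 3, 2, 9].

Using pₖ = aₖpₖ₋₁ + pₖ₋₂, qₖ = aₖqₖ₋₁ + qₖ₋₂ (with p₋₁=1, p₋₂=0, q₋₁=0, q₋₂=1):
  k=0: a=10, p=10, q=1
  k=1: a=3, p=31, q=3
  k=2: a=3, p=103, q=10
  k=3: a=2, p=237, q=23

237/23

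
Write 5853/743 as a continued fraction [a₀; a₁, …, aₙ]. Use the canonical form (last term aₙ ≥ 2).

5853 = 7×743 + 652
743 = 1×652 + 91
652 = 7×91 + 15
91 = 6×15 + 1
15 = 15×1 + 0  (stop)
So 5853/743 = [7; 1, 7, 6, 15].

[7; 1, 7, 6, 15]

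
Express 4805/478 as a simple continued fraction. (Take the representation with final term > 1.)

4805 = 10·478 + 25
478 = 19·25 + 3
25 = 8·3 + 1
3 = 3·1 + 0  (stop)
So 4805/478 = [10; 19, 8, 3].

[10; 19, 8, 3]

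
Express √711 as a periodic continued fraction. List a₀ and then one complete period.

a₀ = ⌊√711⌋ = 26.

[26; 1, 1, 1, 52]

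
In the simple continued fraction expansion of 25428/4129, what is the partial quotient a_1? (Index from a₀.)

6

25428 = 6·4129 + 654   →  a_0 = 6
4129 = 6·654 + 205   →  a_1 = 6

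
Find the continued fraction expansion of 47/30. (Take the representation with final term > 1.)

[1; 1, 1, 3, 4]

47 = 1×30 + 17
30 = 1×17 + 13
17 = 1×13 + 4
13 = 3×4 + 1
4 = 4×1 + 0  (stop)
So 47/30 = [1; 1, 1, 3, 4].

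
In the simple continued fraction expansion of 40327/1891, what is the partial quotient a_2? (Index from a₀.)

14

40327 = 21·1891 + 616   →  a_0 = 21
1891 = 3·616 + 43   →  a_1 = 3
616 = 14·43 + 14   →  a_2 = 14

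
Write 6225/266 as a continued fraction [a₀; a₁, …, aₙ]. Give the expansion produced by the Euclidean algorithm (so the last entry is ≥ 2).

6225 = 23*266 + 107
266 = 2*107 + 52
107 = 2*52 + 3
52 = 17*3 + 1
3 = 3*1 + 0  (stop)
So 6225/266 = [23; 2, 2, 17, 3].

[23; 2, 2, 17, 3]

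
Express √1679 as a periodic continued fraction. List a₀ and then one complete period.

a₀ = ⌊√1679⌋ = 40.

[40; 1, 39, 1, 80]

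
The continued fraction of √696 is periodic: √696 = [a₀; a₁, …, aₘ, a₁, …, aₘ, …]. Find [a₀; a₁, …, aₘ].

a₀ = ⌊√696⌋ = 26.

[26; 2, 1, 1, 1, 1, 1, 2, 52]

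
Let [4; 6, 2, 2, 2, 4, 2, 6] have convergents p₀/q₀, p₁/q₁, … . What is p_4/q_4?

320/77

Using pₖ = aₖpₖ₋₁ + pₖ₋₂, qₖ = aₖqₖ₋₁ + qₖ₋₂ (with p₋₁=1, p₋₂=0, q₋₁=0, q₋₂=1):
  k=0: a=4, p=4, q=1
  k=1: a=6, p=25, q=6
  k=2: a=2, p=54, q=13
  k=3: a=2, p=133, q=32
  k=4: a=2, p=320, q=77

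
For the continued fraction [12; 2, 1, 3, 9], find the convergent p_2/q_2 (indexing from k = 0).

37/3

Using pₖ = aₖpₖ₋₁ + pₖ₋₂, qₖ = aₖqₖ₋₁ + qₖ₋₂ (with p₋₁=1, p₋₂=0, q₋₁=0, q₋₂=1):
  k=0: a=12, p=12, q=1
  k=1: a=2, p=25, q=2
  k=2: a=1, p=37, q=3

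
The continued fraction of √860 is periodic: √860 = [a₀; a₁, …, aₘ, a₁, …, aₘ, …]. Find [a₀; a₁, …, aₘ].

a₀ = ⌊√860⌋ = 29.
With m₀=0, d₀=1 and mₖ₊₁ = dₖaₖ − mₖ, dₖ₊₁ = (n − mₖ₊₁²)/dₖ, aₖ₊₁ = ⌊(a₀+mₖ₊₁)/dₖ₊₁⌋:
  k=1: m=29, d=19, a=3
  k=2: m=28, d=4, a=14
  k=3: m=28, d=19, a=3
  k=4: m=29, d=1, a=58
d=1 and a=2a₀=58 at k=4, so the next step gives (m, d) = (29, 19) again — its k=1 value — and the period has length 4.

[29; 3, 14, 3, 58]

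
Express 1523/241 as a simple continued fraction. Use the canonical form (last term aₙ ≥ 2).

[6; 3, 7, 1, 2, 3]

1523 = 6·241 + 77
241 = 3·77 + 10
77 = 7·10 + 7
10 = 1·7 + 3
7 = 2·3 + 1
3 = 3·1 + 0  (stop)
So 1523/241 = [6; 3, 7, 1, 2, 3].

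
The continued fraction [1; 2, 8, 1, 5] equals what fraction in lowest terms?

165/112

Using pₖ = aₖpₖ₋₁ + pₖ₋₂ and qₖ = aₖqₖ₋₁ + qₖ₋₂:
  k=0: a=1, p=1, q=1
  k=1: a=2, p=3, q=2
  k=2: a=8, p=25, q=17
  k=3: a=1, p=28, q=19
  k=4: a=5, p=165, q=112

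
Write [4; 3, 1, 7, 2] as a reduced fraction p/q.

Using pₖ = aₖpₖ₋₁ + pₖ₋₂ and qₖ = aₖqₖ₋₁ + qₖ₋₂:
  k=0: a=4, p=4, q=1
  k=1: a=3, p=13, q=3
  k=2: a=1, p=17, q=4
  k=3: a=7, p=132, q=31
  k=4: a=2, p=281, q=66

281/66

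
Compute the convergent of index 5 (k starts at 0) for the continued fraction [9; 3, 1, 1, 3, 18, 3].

4241/457

Using pₖ = aₖpₖ₋₁ + pₖ₋₂, qₖ = aₖqₖ₋₁ + qₖ₋₂ (with p₋₁=1, p₋₂=0, q₋₁=0, q₋₂=1):
  k=0: a=9, p=9, q=1
  k=1: a=3, p=28, q=3
  k=2: a=1, p=37, q=4
  k=3: a=1, p=65, q=7
  k=4: a=3, p=232, q=25
  k=5: a=18, p=4241, q=457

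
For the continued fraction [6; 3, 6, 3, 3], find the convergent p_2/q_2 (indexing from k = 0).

Using pₖ = aₖpₖ₋₁ + pₖ₋₂, qₖ = aₖqₖ₋₁ + qₖ₋₂ (with p₋₁=1, p₋₂=0, q₋₁=0, q₋₂=1):
  k=0: a=6, p=6, q=1
  k=1: a=3, p=19, q=3
  k=2: a=6, p=120, q=19

120/19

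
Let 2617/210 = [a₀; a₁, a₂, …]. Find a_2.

2617 = 12·210 + 97   →  a_0 = 12
210 = 2·97 + 16   →  a_1 = 2
97 = 6·16 + 1   →  a_2 = 6

6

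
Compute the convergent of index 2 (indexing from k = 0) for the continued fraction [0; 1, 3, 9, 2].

Using pₖ = aₖpₖ₋₁ + pₖ₋₂, qₖ = aₖqₖ₋₁ + qₖ₋₂ (with p₋₁=1, p₋₂=0, q₋₁=0, q₋₂=1):
  k=0: a=0, p=0, q=1
  k=1: a=1, p=1, q=1
  k=2: a=3, p=3, q=4

3/4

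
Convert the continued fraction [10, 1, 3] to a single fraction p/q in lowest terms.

43/4

Fold from the inside: start with 3/1.
  1 + 1/3 = 4/3
  10 + 3/4 = 43/4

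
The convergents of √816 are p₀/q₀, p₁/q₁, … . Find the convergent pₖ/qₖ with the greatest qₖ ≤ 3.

57/2

√816 = [28; 1, 1, 3, 3, 3, 1, 1, 56, …] (period length 8).
Convergents:
  p_0/q_0 = 28/1
  p_1/q_1 = 29/1
  p_2/q_2 = 57/2
  p_3/q_3 = 200/7
q_2 = 2 ≤ 3 < 7 = q_3, so the answer is 57/2.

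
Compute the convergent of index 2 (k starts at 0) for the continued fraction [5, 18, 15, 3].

Using pₖ = aₖpₖ₋₁ + pₖ₋₂, qₖ = aₖqₖ₋₁ + qₖ₋₂ (with p₋₁=1, p₋₂=0, q₋₁=0, q₋₂=1):
  k=0: a=5, p=5, q=1
  k=1: a=18, p=91, q=18
  k=2: a=15, p=1370, q=271

1370/271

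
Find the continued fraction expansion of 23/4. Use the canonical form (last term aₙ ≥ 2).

[5; 1, 3]

23 = 5×4 + 3
4 = 1×3 + 1
3 = 3×1 + 0  (stop)
So 23/4 = [5; 1, 3].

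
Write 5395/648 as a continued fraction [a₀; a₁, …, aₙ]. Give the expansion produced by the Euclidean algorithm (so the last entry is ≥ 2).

[8; 3, 14, 15]

5395 = 8*648 + 211
648 = 3*211 + 15
211 = 14*15 + 1
15 = 15*1 + 0  (stop)
So 5395/648 = [8; 3, 14, 15].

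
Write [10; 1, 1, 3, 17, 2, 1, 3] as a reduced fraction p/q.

Using pₖ = aₖpₖ₋₁ + pₖ₋₂ and qₖ = aₖqₖ₋₁ + qₖ₋₂:
  k=0: a=10, p=10, q=1
  k=1: a=1, p=11, q=1
  k=2: a=1, p=21, q=2
  k=3: a=3, p=74, q=7
  k=4: a=17, p=1279, q=121
  k=5: a=2, p=2632, q=249
  k=6: a=1, p=3911, q=370
  k=7: a=3, p=14365, q=1359

14365/1359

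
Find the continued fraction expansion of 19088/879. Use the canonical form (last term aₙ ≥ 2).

[21; 1, 2, 1, 1, 15, 8]

19088 = 21·879 + 629
879 = 1·629 + 250
629 = 2·250 + 129
250 = 1·129 + 121
129 = 1·121 + 8
121 = 15·8 + 1
8 = 8·1 + 0  (stop)
So 19088/879 = [21; 1, 2, 1, 1, 15, 8].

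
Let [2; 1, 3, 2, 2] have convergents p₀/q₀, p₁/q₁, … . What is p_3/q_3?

25/9

Using pₖ = aₖpₖ₋₁ + pₖ₋₂, qₖ = aₖqₖ₋₁ + qₖ₋₂ (with p₋₁=1, p₋₂=0, q₋₁=0, q₋₂=1):
  k=0: a=2, p=2, q=1
  k=1: a=1, p=3, q=1
  k=2: a=3, p=11, q=4
  k=3: a=2, p=25, q=9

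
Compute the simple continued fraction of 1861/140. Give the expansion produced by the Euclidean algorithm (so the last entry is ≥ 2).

1861 = 13*140 + 41
140 = 3*41 + 17
41 = 2*17 + 7
17 = 2*7 + 3
7 = 2*3 + 1
3 = 3*1 + 0  (stop)
So 1861/140 = [13; 3, 2, 2, 2, 3].

[13; 3, 2, 2, 2, 3]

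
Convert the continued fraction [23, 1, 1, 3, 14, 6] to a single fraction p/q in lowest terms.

Fold from the inside: start with 6/1.
  14 + 1/6 = 85/6
  3 + 6/85 = 261/85
  1 + 85/261 = 346/261
  1 + 261/346 = 607/346
  23 + 346/607 = 14307/607

14307/607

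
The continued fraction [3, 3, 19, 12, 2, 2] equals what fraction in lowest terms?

Using pₖ = aₖpₖ₋₁ + pₖ₋₂ and qₖ = aₖqₖ₋₁ + qₖ₋₂:
  k=0: a=3, p=3, q=1
  k=1: a=3, p=10, q=3
  k=2: a=19, p=193, q=58
  k=3: a=12, p=2326, q=699
  k=4: a=2, p=4845, q=1456
  k=5: a=2, p=12016, q=3611

12016/3611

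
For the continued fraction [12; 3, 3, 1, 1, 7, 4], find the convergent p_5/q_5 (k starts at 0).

2141/174

Using pₖ = aₖpₖ₋₁ + pₖ₋₂, qₖ = aₖqₖ₋₁ + qₖ₋₂ (with p₋₁=1, p₋₂=0, q₋₁=0, q₋₂=1):
  k=0: a=12, p=12, q=1
  k=1: a=3, p=37, q=3
  k=2: a=3, p=123, q=10
  k=3: a=1, p=160, q=13
  k=4: a=1, p=283, q=23
  k=5: a=7, p=2141, q=174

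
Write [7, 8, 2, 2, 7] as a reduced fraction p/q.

Using pₖ = aₖpₖ₋₁ + pₖ₋₂ and qₖ = aₖqₖ₋₁ + qₖ₋₂:
  k=0: a=7, p=7, q=1
  k=1: a=8, p=57, q=8
  k=2: a=2, p=121, q=17
  k=3: a=2, p=299, q=42
  k=4: a=7, p=2214, q=311

2214/311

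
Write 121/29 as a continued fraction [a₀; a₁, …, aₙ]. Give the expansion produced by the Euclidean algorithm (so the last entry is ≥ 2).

[4; 5, 1, 4]

121 = 4×29 + 5
29 = 5×5 + 4
5 = 1×4 + 1
4 = 4×1 + 0  (stop)
So 121/29 = [4; 5, 1, 4].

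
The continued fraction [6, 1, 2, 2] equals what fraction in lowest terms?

47/7

Fold from the inside: start with 2/1.
  2 + 1/2 = 5/2
  1 + 2/5 = 7/5
  6 + 5/7 = 47/7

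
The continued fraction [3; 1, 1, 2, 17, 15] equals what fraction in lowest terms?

Fold from the inside: start with 15/1.
  17 + 1/15 = 256/15
  2 + 15/256 = 527/256
  1 + 256/527 = 783/527
  1 + 527/783 = 1310/783
  3 + 783/1310 = 4713/1310

4713/1310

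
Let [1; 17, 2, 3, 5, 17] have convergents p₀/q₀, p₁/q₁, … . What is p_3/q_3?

129/122

Using pₖ = aₖpₖ₋₁ + pₖ₋₂, qₖ = aₖqₖ₋₁ + qₖ₋₂ (with p₋₁=1, p₋₂=0, q₋₁=0, q₋₂=1):
  k=0: a=1, p=1, q=1
  k=1: a=17, p=18, q=17
  k=2: a=2, p=37, q=35
  k=3: a=3, p=129, q=122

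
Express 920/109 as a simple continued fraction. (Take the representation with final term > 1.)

[8; 2, 3, 1, 2, 4]

920 = 8×109 + 48
109 = 2×48 + 13
48 = 3×13 + 9
13 = 1×9 + 4
9 = 2×4 + 1
4 = 4×1 + 0  (stop)
So 920/109 = [8; 2, 3, 1, 2, 4].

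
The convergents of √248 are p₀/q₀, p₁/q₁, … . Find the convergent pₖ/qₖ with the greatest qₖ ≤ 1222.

√248 = [15; 1, 2, 1, 30, …] (period length 4).
Convergents:
  p_0/q_0 = 15/1
  p_1/q_1 = 16/1
  p_2/q_2 = 47/3
  p_3/q_3 = 63/4
  p_4/q_4 = 1937/123
  p_5/q_5 = 2000/127
  p_6/q_6 = 5937/377
  p_7/q_7 = 7937/504
  p_8/q_8 = 244047/15497
q_7 = 504 ≤ 1222 < 15497 = q_8, so the answer is 7937/504.

7937/504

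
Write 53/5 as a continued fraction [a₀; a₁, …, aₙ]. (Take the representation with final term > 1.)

[10; 1, 1, 2]

53 = 10×5 + 3
5 = 1×3 + 2
3 = 1×2 + 1
2 = 2×1 + 0  (stop)
So 53/5 = [10; 1, 1, 2].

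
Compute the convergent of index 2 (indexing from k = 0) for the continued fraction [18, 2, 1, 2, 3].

55/3

Using pₖ = aₖpₖ₋₁ + pₖ₋₂, qₖ = aₖqₖ₋₁ + qₖ₋₂ (with p₋₁=1, p₋₂=0, q₋₁=0, q₋₂=1):
  k=0: a=18, p=18, q=1
  k=1: a=2, p=37, q=2
  k=2: a=1, p=55, q=3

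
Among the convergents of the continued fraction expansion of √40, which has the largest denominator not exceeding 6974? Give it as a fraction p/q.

√40 = [6; 3, 12, …] (period length 2).
Convergents:
  p_0/q_0 = 6/1
  p_1/q_1 = 19/3
  p_2/q_2 = 234/37
  p_3/q_3 = 721/114
  p_4/q_4 = 8886/1405
  p_5/q_5 = 27379/4329
  p_6/q_6 = 337434/53353
q_5 = 4329 ≤ 6974 < 53353 = q_6, so the answer is 27379/4329.

27379/4329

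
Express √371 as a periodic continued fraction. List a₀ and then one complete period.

[19; 3, 1, 4, 1, 3, 38]

a₀ = ⌊√371⌋ = 19.
With m₀=0, d₀=1 and mₖ₊₁ = dₖaₖ − mₖ, dₖ₊₁ = (n − mₖ₊₁²)/dₖ, aₖ₊₁ = ⌊(a₀+mₖ₊₁)/dₖ₊₁⌋:
  k=1: m=19, d=10, a=3
  k=2: m=11, d=25, a=1
  k=3: m=14, d=7, a=4
  k=4: m=14, d=25, a=1
  k=5: m=11, d=10, a=3
  k=6: m=19, d=1, a=38
d=1 and a=2a₀=38 at k=6, so the next step gives (m, d) = (19, 10) again — its k=1 value — and the period has length 6.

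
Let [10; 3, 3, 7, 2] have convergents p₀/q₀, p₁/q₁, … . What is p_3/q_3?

752/73

Using pₖ = aₖpₖ₋₁ + pₖ₋₂, qₖ = aₖqₖ₋₁ + qₖ₋₂ (with p₋₁=1, p₋₂=0, q₋₁=0, q₋₂=1):
  k=0: a=10, p=10, q=1
  k=1: a=3, p=31, q=3
  k=2: a=3, p=103, q=10
  k=3: a=7, p=752, q=73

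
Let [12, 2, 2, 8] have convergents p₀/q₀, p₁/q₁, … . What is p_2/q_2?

Using pₖ = aₖpₖ₋₁ + pₖ₋₂, qₖ = aₖqₖ₋₁ + qₖ₋₂ (with p₋₁=1, p₋₂=0, q₋₁=0, q₋₂=1):
  k=0: a=12, p=12, q=1
  k=1: a=2, p=25, q=2
  k=2: a=2, p=62, q=5

62/5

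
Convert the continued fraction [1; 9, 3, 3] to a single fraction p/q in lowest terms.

Using pₖ = aₖpₖ₋₁ + pₖ₋₂ and qₖ = aₖqₖ₋₁ + qₖ₋₂:
  k=0: a=1, p=1, q=1
  k=1: a=9, p=10, q=9
  k=2: a=3, p=31, q=28
  k=3: a=3, p=103, q=93

103/93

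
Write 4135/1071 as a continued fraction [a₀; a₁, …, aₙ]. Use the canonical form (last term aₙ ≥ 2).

[3; 1, 6, 5, 3, 9]

4135 = 3×1071 + 922
1071 = 1×922 + 149
922 = 6×149 + 28
149 = 5×28 + 9
28 = 3×9 + 1
9 = 9×1 + 0  (stop)
So 4135/1071 = [3; 1, 6, 5, 3, 9].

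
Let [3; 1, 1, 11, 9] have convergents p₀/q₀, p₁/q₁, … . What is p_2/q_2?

Using pₖ = aₖpₖ₋₁ + pₖ₋₂, qₖ = aₖqₖ₋₁ + qₖ₋₂ (with p₋₁=1, p₋₂=0, q₋₁=0, q₋₂=1):
  k=0: a=3, p=3, q=1
  k=1: a=1, p=4, q=1
  k=2: a=1, p=7, q=2

7/2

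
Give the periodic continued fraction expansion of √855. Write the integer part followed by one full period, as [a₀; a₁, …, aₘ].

a₀ = ⌊√855⌋ = 29.
With m₀=0, d₀=1 and mₖ₊₁ = dₖaₖ − mₖ, dₖ₊₁ = (n − mₖ₊₁²)/dₖ, aₖ₊₁ = ⌊(a₀+mₖ₊₁)/dₖ₊₁⌋:
  k=1: m=29, d=14, a=4
  k=2: m=27, d=9, a=6
  k=3: m=27, d=14, a=4
  k=4: m=29, d=1, a=58
d=1 and a=2a₀=58 at k=4, so the next step gives (m, d) = (29, 14) again — its k=1 value — and the period has length 4.

[29; 4, 6, 4, 58]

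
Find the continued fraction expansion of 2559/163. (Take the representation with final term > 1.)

2559 = 15·163 + 114
163 = 1·114 + 49
114 = 2·49 + 16
49 = 3·16 + 1
16 = 16·1 + 0  (stop)
So 2559/163 = [15; 1, 2, 3, 16].

[15; 1, 2, 3, 16]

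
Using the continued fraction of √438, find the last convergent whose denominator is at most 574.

√438 = [20; 1, 12, 1, 40, …] (period length 4).
Convergents:
  p_0/q_0 = 20/1
  p_1/q_1 = 21/1
  p_2/q_2 = 272/13
  p_3/q_3 = 293/14
  p_4/q_4 = 11992/573
  p_5/q_5 = 12285/587
q_4 = 573 ≤ 574 < 587 = q_5, so the answer is 11992/573.

11992/573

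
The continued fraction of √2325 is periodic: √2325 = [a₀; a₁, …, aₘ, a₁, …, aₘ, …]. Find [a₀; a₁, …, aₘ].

a₀ = ⌊√2325⌋ = 48.
With m₀=0, d₀=1 and mₖ₊₁ = dₖaₖ − mₖ, dₖ₊₁ = (n − mₖ₊₁²)/dₖ, aₖ₊₁ = ⌊(a₀+mₖ₊₁)/dₖ₊₁⌋:
  k=1: m=48, d=21, a=4
  k=2: m=36, d=49, a=1
  k=3: m=13, d=44, a=1
  k=4: m=31, d=31, a=2
  k=5: m=31, d=44, a=1
  k=6: m=13, d=49, a=1
  k=7: m=36, d=21, a=4
  k=8: m=48, d=1, a=96
d=1 and a=2a₀=96 at k=8, so the next step gives (m, d) = (48, 21) again — its k=1 value — and the period has length 8.

[48; 4, 1, 1, 2, 1, 1, 4, 96]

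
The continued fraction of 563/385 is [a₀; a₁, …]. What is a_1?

563 = 1·385 + 178   →  a_0 = 1
385 = 2·178 + 29   →  a_1 = 2

2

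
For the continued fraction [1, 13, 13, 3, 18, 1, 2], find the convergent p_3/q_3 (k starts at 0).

Using pₖ = aₖpₖ₋₁ + pₖ₋₂, qₖ = aₖqₖ₋₁ + qₖ₋₂ (with p₋₁=1, p₋₂=0, q₋₁=0, q₋₂=1):
  k=0: a=1, p=1, q=1
  k=1: a=13, p=14, q=13
  k=2: a=13, p=183, q=170
  k=3: a=3, p=563, q=523

563/523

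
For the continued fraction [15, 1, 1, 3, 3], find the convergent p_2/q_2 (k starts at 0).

Using pₖ = aₖpₖ₋₁ + pₖ₋₂, qₖ = aₖqₖ₋₁ + qₖ₋₂ (with p₋₁=1, p₋₂=0, q₋₁=0, q₋₂=1):
  k=0: a=15, p=15, q=1
  k=1: a=1, p=16, q=1
  k=2: a=1, p=31, q=2

31/2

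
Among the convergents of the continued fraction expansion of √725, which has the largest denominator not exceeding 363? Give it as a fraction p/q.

√725 = [26; 1, 12, 2, 12, 1, 52, …] (period length 6).
Convergents:
  p_0/q_0 = 26/1
  p_1/q_1 = 27/1
  p_2/q_2 = 350/13
  p_3/q_3 = 727/27
  p_4/q_4 = 9074/337
  p_5/q_5 = 9801/364
q_4 = 337 ≤ 363 < 364 = q_5, so the answer is 9074/337.

9074/337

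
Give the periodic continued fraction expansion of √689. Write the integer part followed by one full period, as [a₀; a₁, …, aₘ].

a₀ = ⌊√689⌋ = 26.
With m₀=0, d₀=1 and mₖ₊₁ = dₖaₖ − mₖ, dₖ₊₁ = (n − mₖ₊₁²)/dₖ, aₖ₊₁ = ⌊(a₀+mₖ₊₁)/dₖ₊₁⌋:
  k=1: m=26, d=13, a=4
  k=2: m=26, d=1, a=52
d=1 and a=2a₀=52 at k=2, so the next step gives (m, d) = (26, 13) again — its k=1 value — and the period has length 2.

[26; 4, 52]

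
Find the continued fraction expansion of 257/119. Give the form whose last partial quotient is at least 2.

257 = 2*119 + 19
119 = 6*19 + 5
19 = 3*5 + 4
5 = 1*4 + 1
4 = 4*1 + 0  (stop)
So 257/119 = [2; 6, 3, 1, 4].

[2; 6, 3, 1, 4]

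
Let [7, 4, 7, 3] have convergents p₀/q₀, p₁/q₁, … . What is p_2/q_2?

210/29

Using pₖ = aₖpₖ₋₁ + pₖ₋₂, qₖ = aₖqₖ₋₁ + qₖ₋₂ (with p₋₁=1, p₋₂=0, q₋₁=0, q₋₂=1):
  k=0: a=7, p=7, q=1
  k=1: a=4, p=29, q=4
  k=2: a=7, p=210, q=29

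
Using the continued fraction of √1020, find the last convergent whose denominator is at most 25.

511/16

√1020 = [31; 1, 14, 1, 62, …] (period length 4).
Convergents:
  p_0/q_0 = 31/1
  p_1/q_1 = 32/1
  p_2/q_2 = 479/15
  p_3/q_3 = 511/16
  p_4/q_4 = 32161/1007
q_3 = 16 ≤ 25 < 1007 = q_4, so the answer is 511/16.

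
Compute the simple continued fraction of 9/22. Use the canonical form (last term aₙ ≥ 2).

[0; 2, 2, 4]

9 = 0·22 + 9
22 = 2·9 + 4
9 = 2·4 + 1
4 = 4·1 + 0  (stop)
So 9/22 = [0; 2, 2, 4].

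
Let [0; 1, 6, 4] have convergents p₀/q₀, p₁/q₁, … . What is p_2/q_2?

Using pₖ = aₖpₖ₋₁ + pₖ₋₂, qₖ = aₖqₖ₋₁ + qₖ₋₂ (with p₋₁=1, p₋₂=0, q₋₁=0, q₋₂=1):
  k=0: a=0, p=0, q=1
  k=1: a=1, p=1, q=1
  k=2: a=6, p=6, q=7

6/7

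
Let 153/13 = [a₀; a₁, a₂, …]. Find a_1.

153 = 11·13 + 10   →  a_0 = 11
13 = 1·10 + 3   →  a_1 = 1

1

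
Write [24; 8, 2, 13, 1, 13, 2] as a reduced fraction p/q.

171237/7100

Using pₖ = aₖpₖ₋₁ + pₖ₋₂ and qₖ = aₖqₖ₋₁ + qₖ₋₂:
  k=0: a=24, p=24, q=1
  k=1: a=8, p=193, q=8
  k=2: a=2, p=410, q=17
  k=3: a=13, p=5523, q=229
  k=4: a=1, p=5933, q=246
  k=5: a=13, p=82652, q=3427
  k=6: a=2, p=171237, q=7100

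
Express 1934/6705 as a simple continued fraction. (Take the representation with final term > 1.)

1934 = 0*6705 + 1934
6705 = 3*1934 + 903
1934 = 2*903 + 128
903 = 7*128 + 7
128 = 18*7 + 2
7 = 3*2 + 1
2 = 2*1 + 0  (stop)
So 1934/6705 = [0; 3, 2, 7, 18, 3, 2].

[0; 3, 2, 7, 18, 3, 2]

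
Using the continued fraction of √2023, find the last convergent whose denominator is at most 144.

√2023 = [44; 1, 43, 1, 88, …] (period length 4).
Convergents:
  p_0/q_0 = 44/1
  p_1/q_1 = 45/1
  p_2/q_2 = 1979/44
  p_3/q_3 = 2024/45
  p_4/q_4 = 180091/4004
q_3 = 45 ≤ 144 < 4004 = q_4, so the answer is 2024/45.

2024/45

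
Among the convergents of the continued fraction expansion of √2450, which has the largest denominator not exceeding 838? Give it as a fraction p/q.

√2450 = [49; 2, 98, …] (period length 2).
Convergents:
  p_0/q_0 = 49/1
  p_1/q_1 = 99/2
  p_2/q_2 = 9751/197
  p_3/q_3 = 19601/396
  p_4/q_4 = 1930649/39005
q_3 = 396 ≤ 838 < 39005 = q_4, so the answer is 19601/396.

19601/396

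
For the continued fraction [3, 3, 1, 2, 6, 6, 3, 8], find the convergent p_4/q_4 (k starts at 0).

229/70

Using pₖ = aₖpₖ₋₁ + pₖ₋₂, qₖ = aₖqₖ₋₁ + qₖ₋₂ (with p₋₁=1, p₋₂=0, q₋₁=0, q₋₂=1):
  k=0: a=3, p=3, q=1
  k=1: a=3, p=10, q=3
  k=2: a=1, p=13, q=4
  k=3: a=2, p=36, q=11
  k=4: a=6, p=229, q=70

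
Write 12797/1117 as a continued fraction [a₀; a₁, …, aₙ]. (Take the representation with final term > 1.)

12797 = 11*1117 + 510
1117 = 2*510 + 97
510 = 5*97 + 25
97 = 3*25 + 22
25 = 1*22 + 3
22 = 7*3 + 1
3 = 3*1 + 0  (stop)
So 12797/1117 = [11; 2, 5, 3, 1, 7, 3].

[11; 2, 5, 3, 1, 7, 3]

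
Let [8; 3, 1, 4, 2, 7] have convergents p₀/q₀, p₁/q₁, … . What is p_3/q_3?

Using pₖ = aₖpₖ₋₁ + pₖ₋₂, qₖ = aₖqₖ₋₁ + qₖ₋₂ (with p₋₁=1, p₋₂=0, q₋₁=0, q₋₂=1):
  k=0: a=8, p=8, q=1
  k=1: a=3, p=25, q=3
  k=2: a=1, p=33, q=4
  k=3: a=4, p=157, q=19

157/19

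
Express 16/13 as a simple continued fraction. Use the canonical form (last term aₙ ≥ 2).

[1; 4, 3]

16 = 1·13 + 3
13 = 4·3 + 1
3 = 3·1 + 0  (stop)
So 16/13 = [1; 4, 3].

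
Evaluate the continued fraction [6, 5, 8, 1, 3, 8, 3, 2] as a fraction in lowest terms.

Fold from the inside: start with 2/1.
  3 + 1/2 = 7/2
  8 + 2/7 = 58/7
  3 + 7/58 = 181/58
  1 + 58/181 = 239/181
  8 + 181/239 = 2093/239
  5 + 239/2093 = 10704/2093
  6 + 2093/10704 = 66317/10704

66317/10704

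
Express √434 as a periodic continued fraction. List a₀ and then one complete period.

[20; 1, 4, 1, 40]

a₀ = ⌊√434⌋ = 20.
With m₀=0, d₀=1 and mₖ₊₁ = dₖaₖ − mₖ, dₖ₊₁ = (n − mₖ₊₁²)/dₖ, aₖ₊₁ = ⌊(a₀+mₖ₊₁)/dₖ₊₁⌋:
  k=1: m=20, d=34, a=1
  k=2: m=14, d=7, a=4
  k=3: m=14, d=34, a=1
  k=4: m=20, d=1, a=40
d=1 and a=2a₀=40 at k=4, so the next step gives (m, d) = (20, 34) again — its k=1 value — and the period has length 4.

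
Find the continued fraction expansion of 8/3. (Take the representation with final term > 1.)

[2; 1, 2]

8 = 2*3 + 2
3 = 1*2 + 1
2 = 2*1 + 0  (stop)
So 8/3 = [2; 1, 2].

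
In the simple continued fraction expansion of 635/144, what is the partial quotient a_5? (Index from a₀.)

635 = 4·144 + 59   →  a_0 = 4
144 = 2·59 + 26   →  a_1 = 2
59 = 2·26 + 7   →  a_2 = 2
26 = 3·7 + 5   →  a_3 = 3
7 = 1·5 + 2   →  a_4 = 1
5 = 2·2 + 1   →  a_5 = 2

2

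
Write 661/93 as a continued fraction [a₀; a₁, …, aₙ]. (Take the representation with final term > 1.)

661 = 7×93 + 10
93 = 9×10 + 3
10 = 3×3 + 1
3 = 3×1 + 0  (stop)
So 661/93 = [7; 9, 3, 3].

[7; 9, 3, 3]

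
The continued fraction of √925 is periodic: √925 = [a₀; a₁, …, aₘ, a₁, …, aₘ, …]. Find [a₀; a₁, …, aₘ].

a₀ = ⌊√925⌋ = 30.

[30; 2, 2, 2, 2, 60]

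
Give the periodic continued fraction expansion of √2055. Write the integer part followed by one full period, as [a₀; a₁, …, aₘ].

a₀ = ⌊√2055⌋ = 45.

[45; 3, 90]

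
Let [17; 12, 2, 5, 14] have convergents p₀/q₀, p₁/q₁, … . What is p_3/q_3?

2340/137

Using pₖ = aₖpₖ₋₁ + pₖ₋₂, qₖ = aₖqₖ₋₁ + qₖ₋₂ (with p₋₁=1, p₋₂=0, q₋₁=0, q₋₂=1):
  k=0: a=17, p=17, q=1
  k=1: a=12, p=205, q=12
  k=2: a=2, p=427, q=25
  k=3: a=5, p=2340, q=137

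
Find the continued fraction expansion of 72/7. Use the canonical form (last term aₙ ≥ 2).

[10; 3, 2]

72 = 10×7 + 2
7 = 3×2 + 1
2 = 2×1 + 0  (stop)
So 72/7 = [10; 3, 2].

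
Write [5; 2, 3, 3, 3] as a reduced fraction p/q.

413/76

Using pₖ = aₖpₖ₋₁ + pₖ₋₂ and qₖ = aₖqₖ₋₁ + qₖ₋₂:
  k=0: a=5, p=5, q=1
  k=1: a=2, p=11, q=2
  k=2: a=3, p=38, q=7
  k=3: a=3, p=125, q=23
  k=4: a=3, p=413, q=76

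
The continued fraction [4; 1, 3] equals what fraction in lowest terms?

Using pₖ = aₖpₖ₋₁ + pₖ₋₂ and qₖ = aₖqₖ₋₁ + qₖ₋₂:
  k=0: a=4, p=4, q=1
  k=1: a=1, p=5, q=1
  k=2: a=3, p=19, q=4

19/4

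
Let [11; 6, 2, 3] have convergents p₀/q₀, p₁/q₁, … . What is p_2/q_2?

145/13

Using pₖ = aₖpₖ₋₁ + pₖ₋₂, qₖ = aₖqₖ₋₁ + qₖ₋₂ (with p₋₁=1, p₋₂=0, q₋₁=0, q₋₂=1):
  k=0: a=11, p=11, q=1
  k=1: a=6, p=67, q=6
  k=2: a=2, p=145, q=13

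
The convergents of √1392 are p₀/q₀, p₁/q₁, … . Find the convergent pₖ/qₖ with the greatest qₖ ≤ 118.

1567/42

√1392 = [37; 3, 4, 3, 74, …] (period length 4).
Convergents:
  p_0/q_0 = 37/1
  p_1/q_1 = 112/3
  p_2/q_2 = 485/13
  p_3/q_3 = 1567/42
  p_4/q_4 = 116443/3121
q_3 = 42 ≤ 118 < 3121 = q_4, so the answer is 1567/42.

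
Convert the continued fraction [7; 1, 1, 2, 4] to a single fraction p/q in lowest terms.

167/22

Fold from the inside: start with 4/1.
  2 + 1/4 = 9/4
  1 + 4/9 = 13/9
  1 + 9/13 = 22/13
  7 + 13/22 = 167/22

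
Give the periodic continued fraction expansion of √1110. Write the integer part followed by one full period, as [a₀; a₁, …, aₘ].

[33; 3, 6, 3, 66]

a₀ = ⌊√1110⌋ = 33.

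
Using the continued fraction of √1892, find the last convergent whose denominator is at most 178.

7525/173

√1892 = [43; 2, 86, …] (period length 2).
Convergents:
  p_0/q_0 = 43/1
  p_1/q_1 = 87/2
  p_2/q_2 = 7525/173
  p_3/q_3 = 15137/348
q_2 = 173 ≤ 178 < 348 = q_3, so the answer is 7525/173.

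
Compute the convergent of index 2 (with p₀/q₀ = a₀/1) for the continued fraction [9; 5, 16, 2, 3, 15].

745/81

Using pₖ = aₖpₖ₋₁ + pₖ₋₂, qₖ = aₖqₖ₋₁ + qₖ₋₂ (with p₋₁=1, p₋₂=0, q₋₁=0, q₋₂=1):
  k=0: a=9, p=9, q=1
  k=1: a=5, p=46, q=5
  k=2: a=16, p=745, q=81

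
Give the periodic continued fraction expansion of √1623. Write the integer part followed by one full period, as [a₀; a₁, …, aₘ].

a₀ = ⌊√1623⌋ = 40.
With m₀=0, d₀=1 and mₖ₊₁ = dₖaₖ − mₖ, dₖ₊₁ = (n − mₖ₊₁²)/dₖ, aₖ₊₁ = ⌊(a₀+mₖ₊₁)/dₖ₊₁⌋:
  k=1: m=40, d=23, a=3
  k=2: m=29, d=34, a=2
  k=3: m=39, d=3, a=26
  k=4: m=39, d=34, a=2
  k=5: m=29, d=23, a=3
  k=6: m=40, d=1, a=80
d=1 and a=2a₀=80 at k=6, so the next step gives (m, d) = (40, 23) again — its k=1 value — and the period has length 6.

[40; 3, 2, 26, 2, 3, 80]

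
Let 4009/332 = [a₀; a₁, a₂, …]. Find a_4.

4009 = 12·332 + 25   →  a_0 = 12
332 = 13·25 + 7   →  a_1 = 13
25 = 3·7 + 4   →  a_2 = 3
7 = 1·4 + 3   →  a_3 = 1
4 = 1·3 + 1   →  a_4 = 1

1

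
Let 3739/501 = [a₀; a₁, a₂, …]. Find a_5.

3739 = 7·501 + 232   →  a_0 = 7
501 = 2·232 + 37   →  a_1 = 2
232 = 6·37 + 10   →  a_2 = 6
37 = 3·10 + 7   →  a_3 = 3
10 = 1·7 + 3   →  a_4 = 1
7 = 2·3 + 1   →  a_5 = 2

2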